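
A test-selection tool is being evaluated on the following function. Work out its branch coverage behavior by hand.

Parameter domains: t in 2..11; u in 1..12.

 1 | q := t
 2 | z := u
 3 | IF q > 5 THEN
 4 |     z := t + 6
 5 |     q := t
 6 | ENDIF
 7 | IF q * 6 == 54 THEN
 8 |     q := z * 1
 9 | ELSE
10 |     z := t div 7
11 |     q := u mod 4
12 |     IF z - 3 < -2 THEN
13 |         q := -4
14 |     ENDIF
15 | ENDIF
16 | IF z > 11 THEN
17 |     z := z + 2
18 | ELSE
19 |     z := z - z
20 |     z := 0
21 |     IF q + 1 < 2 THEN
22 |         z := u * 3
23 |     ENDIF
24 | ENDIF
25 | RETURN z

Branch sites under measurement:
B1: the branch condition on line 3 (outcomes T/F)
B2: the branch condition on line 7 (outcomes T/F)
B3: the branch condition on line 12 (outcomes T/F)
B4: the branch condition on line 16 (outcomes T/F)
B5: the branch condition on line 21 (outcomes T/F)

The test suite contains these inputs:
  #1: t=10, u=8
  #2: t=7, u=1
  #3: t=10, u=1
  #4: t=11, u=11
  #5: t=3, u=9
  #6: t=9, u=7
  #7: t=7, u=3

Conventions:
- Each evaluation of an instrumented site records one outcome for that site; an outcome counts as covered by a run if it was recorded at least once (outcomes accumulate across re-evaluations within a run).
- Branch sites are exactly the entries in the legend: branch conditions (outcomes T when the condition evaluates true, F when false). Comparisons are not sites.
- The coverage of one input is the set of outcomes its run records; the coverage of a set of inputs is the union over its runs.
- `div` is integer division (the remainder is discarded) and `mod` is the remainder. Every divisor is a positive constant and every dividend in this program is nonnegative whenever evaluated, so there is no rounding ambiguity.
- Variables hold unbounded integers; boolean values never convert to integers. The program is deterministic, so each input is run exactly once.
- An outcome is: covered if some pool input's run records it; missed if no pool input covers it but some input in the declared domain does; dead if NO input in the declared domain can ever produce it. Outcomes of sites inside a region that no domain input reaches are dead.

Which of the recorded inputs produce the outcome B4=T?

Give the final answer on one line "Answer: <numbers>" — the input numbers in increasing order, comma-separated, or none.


input #1 (t=10, u=8): does not record B4=T
input #2 (t=7, u=1): does not record B4=T
input #3 (t=10, u=1): does not record B4=T
input #4 (t=11, u=11): does not record B4=T
input #5 (t=3, u=9): does not record B4=T
input #6 (t=9, u=7): records B4=T
input #7 (t=7, u=3): does not record B4=T
Answer: 6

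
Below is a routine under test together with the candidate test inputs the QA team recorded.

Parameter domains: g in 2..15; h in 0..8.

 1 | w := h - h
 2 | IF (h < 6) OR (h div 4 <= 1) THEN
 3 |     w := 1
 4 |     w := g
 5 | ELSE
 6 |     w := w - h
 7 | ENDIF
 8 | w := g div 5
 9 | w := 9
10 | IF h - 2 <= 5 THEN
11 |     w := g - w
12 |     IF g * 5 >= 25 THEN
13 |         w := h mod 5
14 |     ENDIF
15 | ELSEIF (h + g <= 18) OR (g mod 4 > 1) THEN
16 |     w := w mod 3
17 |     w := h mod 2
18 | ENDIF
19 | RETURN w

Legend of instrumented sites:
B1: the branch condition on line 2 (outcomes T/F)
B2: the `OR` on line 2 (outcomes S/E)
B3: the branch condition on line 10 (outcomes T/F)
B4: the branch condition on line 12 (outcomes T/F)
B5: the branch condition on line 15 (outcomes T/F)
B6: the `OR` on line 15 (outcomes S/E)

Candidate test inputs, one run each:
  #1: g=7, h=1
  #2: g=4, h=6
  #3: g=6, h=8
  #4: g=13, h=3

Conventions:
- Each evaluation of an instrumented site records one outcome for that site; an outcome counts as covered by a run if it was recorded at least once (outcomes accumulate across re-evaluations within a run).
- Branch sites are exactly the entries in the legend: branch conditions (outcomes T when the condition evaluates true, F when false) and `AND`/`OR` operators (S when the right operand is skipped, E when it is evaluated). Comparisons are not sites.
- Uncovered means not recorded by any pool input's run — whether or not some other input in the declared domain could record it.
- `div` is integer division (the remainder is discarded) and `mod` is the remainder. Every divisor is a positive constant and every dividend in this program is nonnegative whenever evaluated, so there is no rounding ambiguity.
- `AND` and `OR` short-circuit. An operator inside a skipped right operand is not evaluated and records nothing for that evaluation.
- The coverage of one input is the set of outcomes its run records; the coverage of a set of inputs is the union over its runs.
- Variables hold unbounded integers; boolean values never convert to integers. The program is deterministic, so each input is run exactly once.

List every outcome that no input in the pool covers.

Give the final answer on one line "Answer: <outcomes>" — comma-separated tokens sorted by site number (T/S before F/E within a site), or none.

run #1 (g=7, h=1) records B1=T, B2=S, B3=T, B4=T
run #2 (g=4, h=6) records B1=T, B2=E, B3=T, B4=F
run #3 (g=6, h=8) records B1=F, B2=E, B3=F, B5=T, B6=S
run #4 (g=13, h=3) records B1=T, B2=S, B3=T, B4=T
union over the pool: B1=T, B1=F, B2=S, B2=E, B3=T, B3=F, B4=T, B4=F, B5=T, B6=S
uncovered (2 of 12): B5=F, B6=E

Answer: B5=F, B6=E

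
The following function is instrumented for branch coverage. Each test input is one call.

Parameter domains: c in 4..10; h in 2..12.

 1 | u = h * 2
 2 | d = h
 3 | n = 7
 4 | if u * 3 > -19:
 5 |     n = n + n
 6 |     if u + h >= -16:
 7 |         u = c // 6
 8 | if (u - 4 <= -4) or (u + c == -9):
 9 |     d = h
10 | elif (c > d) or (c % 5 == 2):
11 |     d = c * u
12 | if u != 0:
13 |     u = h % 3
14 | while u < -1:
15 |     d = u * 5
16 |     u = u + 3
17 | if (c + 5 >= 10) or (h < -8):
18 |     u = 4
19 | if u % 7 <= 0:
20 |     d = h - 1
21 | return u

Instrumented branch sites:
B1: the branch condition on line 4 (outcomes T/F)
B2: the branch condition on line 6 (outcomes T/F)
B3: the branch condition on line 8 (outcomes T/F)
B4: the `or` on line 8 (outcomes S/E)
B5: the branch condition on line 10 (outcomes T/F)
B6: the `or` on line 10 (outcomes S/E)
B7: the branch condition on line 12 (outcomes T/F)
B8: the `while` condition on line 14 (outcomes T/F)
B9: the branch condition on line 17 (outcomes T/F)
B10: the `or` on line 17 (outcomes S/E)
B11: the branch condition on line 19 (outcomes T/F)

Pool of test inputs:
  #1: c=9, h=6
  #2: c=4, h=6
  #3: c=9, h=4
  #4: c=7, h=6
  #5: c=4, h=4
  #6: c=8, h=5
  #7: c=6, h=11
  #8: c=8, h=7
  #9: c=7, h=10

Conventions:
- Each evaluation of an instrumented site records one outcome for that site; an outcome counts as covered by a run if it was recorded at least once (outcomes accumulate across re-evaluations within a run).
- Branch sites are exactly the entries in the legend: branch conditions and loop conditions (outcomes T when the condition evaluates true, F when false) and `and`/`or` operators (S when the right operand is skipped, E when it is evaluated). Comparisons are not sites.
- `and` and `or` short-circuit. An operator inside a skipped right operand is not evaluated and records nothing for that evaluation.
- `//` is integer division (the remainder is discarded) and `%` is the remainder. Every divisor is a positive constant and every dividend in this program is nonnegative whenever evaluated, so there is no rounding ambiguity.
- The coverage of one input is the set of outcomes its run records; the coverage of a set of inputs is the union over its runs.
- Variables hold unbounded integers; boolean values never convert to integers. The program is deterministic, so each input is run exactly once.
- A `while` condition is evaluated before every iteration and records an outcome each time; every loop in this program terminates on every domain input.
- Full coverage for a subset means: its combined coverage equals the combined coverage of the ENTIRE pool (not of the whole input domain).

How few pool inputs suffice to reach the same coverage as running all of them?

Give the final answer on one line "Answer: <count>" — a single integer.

test 1 (c=9, h=6) hits B1=T, B2=T, B3=F, B4=E, B5=T, B6=S, B7=T, B8=F, B9=T, B10=S, B11=F
test 2 (c=4, h=6) hits B1=T, B2=T, B3=T, B4=S, B7=F, B8=F, B9=F, B10=E, B11=T
test 3 (c=9, h=4) hits B1=T, B2=T, B3=F, B4=E, B5=T, B6=S, B7=T, B8=F, B9=T, B10=S, B11=F
test 4 (c=7, h=6) hits B1=T, B2=T, B3=F, B4=E, B5=T, B6=S, B7=T, B8=F, B9=T, B10=S, B11=F
test 5 (c=4, h=4) hits B1=T, B2=T, B3=T, B4=S, B7=F, B8=F, B9=F, B10=E, B11=T
test 6 (c=8, h=5) hits B1=T, B2=T, B3=F, B4=E, B5=T, B6=S, B7=T, B8=F, B9=T, B10=S, B11=F
test 7 (c=6, h=11) hits B1=T, B2=T, B3=F, B4=E, B5=F, B6=E, B7=T, B8=F, B9=T, B10=S, B11=F
test 8 (c=8, h=7) hits B1=T, B2=T, B3=F, B4=E, B5=T, B6=S, B7=T, B8=F, B9=T, B10=S, B11=F
test 9 (c=7, h=10) hits B1=T, B2=T, B3=F, B4=E, B5=T, B6=E, B7=T, B8=F, B9=T, B10=S, B11=F
together the pool reaches 19 outcomes: B1=T, B2=T, B3=T, B3=F, B4=S, B4=E, B5=T, B5=F, B6=S, B6=E, B7=T, B7=F, B8=F, B9=T, B9=F, B10=S, B10=E, B11=T, B11=F
checked all size-1 subsets: none covers 19 outcomes (max 11/19)
checked all size-2 subsets: none covers 19 outcomes (max 17/19)
inputs {1, 2, 7} (size 3) cover everything; no size-3 subset with a lexicographically smaller index list covers all 19

Answer: 3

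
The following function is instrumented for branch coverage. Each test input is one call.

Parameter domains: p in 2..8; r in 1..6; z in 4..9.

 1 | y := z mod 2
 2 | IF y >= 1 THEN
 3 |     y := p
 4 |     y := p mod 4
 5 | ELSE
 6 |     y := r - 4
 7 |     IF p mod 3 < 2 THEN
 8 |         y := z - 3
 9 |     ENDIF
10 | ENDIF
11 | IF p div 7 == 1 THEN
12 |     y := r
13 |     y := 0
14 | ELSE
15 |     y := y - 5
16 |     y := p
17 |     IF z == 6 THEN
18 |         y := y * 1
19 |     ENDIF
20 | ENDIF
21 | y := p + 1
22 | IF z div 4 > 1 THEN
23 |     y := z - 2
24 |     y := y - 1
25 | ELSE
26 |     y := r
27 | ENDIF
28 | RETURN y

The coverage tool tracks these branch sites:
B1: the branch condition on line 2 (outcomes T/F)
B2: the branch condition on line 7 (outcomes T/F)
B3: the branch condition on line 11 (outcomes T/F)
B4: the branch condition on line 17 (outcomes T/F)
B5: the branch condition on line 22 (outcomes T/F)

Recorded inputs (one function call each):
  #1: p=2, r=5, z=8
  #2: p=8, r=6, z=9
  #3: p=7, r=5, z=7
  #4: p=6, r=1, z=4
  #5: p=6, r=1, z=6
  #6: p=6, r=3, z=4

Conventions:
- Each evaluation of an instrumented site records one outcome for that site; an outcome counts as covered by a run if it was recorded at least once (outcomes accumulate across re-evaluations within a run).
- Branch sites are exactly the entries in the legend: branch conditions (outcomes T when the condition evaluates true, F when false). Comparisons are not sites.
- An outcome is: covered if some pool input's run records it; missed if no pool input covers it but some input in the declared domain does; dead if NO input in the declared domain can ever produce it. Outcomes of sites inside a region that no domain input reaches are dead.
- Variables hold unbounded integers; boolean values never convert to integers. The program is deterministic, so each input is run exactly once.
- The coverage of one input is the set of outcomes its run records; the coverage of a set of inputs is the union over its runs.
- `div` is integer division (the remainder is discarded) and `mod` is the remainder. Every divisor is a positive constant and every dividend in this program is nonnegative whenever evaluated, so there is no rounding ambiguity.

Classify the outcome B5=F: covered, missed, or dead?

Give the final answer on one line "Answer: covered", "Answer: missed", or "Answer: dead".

B5=F is recorded by pool input(s) 3, 4, 5, 6 -> covered

Answer: covered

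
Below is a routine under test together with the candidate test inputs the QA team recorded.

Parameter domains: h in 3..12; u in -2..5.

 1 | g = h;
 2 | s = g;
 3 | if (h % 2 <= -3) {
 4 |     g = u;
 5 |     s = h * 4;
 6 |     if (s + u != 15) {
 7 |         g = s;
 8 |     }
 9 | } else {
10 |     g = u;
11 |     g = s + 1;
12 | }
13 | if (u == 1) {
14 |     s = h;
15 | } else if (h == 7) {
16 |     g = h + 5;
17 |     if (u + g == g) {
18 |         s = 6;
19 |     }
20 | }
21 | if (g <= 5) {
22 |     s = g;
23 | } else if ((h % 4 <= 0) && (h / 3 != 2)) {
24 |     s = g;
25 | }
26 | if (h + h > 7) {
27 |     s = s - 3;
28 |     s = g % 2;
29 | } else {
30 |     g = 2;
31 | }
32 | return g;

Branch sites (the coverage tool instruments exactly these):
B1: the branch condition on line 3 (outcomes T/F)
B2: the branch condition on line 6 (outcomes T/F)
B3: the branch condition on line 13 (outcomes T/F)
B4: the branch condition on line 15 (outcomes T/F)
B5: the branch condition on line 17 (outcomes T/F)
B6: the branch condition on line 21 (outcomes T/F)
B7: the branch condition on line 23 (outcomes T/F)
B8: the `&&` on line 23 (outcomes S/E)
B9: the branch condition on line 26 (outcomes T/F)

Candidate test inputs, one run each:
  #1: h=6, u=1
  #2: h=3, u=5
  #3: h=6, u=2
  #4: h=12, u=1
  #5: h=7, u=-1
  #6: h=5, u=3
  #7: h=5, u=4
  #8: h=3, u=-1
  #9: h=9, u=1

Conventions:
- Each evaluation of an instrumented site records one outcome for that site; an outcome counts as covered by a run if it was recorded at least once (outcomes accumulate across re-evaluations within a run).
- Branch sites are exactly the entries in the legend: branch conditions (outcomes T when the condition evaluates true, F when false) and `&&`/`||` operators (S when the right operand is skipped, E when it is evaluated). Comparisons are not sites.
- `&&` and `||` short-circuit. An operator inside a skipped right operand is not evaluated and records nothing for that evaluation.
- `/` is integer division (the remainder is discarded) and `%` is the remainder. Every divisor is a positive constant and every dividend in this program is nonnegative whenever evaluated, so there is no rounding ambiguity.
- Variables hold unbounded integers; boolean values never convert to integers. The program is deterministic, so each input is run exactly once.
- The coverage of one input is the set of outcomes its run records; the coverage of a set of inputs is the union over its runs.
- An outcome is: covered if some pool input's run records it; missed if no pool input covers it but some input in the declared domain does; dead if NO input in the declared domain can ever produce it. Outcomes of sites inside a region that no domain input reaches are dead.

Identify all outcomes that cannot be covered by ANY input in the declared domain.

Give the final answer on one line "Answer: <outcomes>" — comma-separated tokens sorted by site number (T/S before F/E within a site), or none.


running all 80 domain inputs and tallying outcomes:
  B1=T: zero occurrences over every domain input -> dead
  B2=T: zero occurrences over every domain input -> dead
  B2=F: zero occurrences over every domain input -> dead
  reachable outcomes have witnesses, e.g. B1=F (e.g. h=3, u=-2), B3=T (e.g. h=3, u=1), B3=F (e.g. h=3, u=-2), B4=T (e.g. h=7, u=-2)
Answer: B1=T, B2=T, B2=F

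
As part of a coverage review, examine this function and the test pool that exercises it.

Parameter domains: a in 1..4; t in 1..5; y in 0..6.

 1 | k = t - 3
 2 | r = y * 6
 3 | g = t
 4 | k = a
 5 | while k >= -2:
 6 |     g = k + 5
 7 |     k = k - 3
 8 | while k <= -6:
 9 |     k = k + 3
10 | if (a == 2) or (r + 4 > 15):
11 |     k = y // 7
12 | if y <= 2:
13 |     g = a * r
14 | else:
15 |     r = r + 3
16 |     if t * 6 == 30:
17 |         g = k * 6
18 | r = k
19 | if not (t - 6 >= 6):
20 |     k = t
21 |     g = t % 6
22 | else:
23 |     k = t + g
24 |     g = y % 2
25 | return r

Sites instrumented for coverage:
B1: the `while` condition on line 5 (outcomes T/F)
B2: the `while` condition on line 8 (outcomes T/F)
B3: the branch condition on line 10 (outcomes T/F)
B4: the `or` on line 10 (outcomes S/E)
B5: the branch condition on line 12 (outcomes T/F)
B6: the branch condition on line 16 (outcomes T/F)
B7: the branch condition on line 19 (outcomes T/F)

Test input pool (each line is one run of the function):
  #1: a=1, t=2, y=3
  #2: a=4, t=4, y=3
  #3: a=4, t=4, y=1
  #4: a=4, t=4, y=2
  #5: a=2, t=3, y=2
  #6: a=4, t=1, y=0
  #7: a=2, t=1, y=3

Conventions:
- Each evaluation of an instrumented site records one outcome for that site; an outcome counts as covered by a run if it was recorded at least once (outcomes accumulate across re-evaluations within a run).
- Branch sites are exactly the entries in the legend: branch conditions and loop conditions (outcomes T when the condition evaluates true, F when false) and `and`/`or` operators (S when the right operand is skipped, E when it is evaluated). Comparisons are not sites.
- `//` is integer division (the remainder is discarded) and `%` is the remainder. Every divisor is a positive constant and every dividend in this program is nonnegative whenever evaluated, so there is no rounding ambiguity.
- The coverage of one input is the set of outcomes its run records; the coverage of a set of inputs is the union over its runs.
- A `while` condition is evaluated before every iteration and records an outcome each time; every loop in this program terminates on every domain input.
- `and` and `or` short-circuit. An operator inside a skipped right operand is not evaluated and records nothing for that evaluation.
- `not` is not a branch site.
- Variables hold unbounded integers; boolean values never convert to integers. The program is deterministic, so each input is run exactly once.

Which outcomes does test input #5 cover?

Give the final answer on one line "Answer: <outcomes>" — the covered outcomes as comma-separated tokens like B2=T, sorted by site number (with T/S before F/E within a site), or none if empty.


Event log for input #5 (a=2, t=3, y=2):
  B1->T, B1->T, B1->F, B2->F, B4->S, B3->T, B5->T, B7->T
collecting distinct outcomes: B1=T, B1=F, B2=F, B3=T, B4=S, B5=T, B7=T
Answer: B1=T, B1=F, B2=F, B3=T, B4=S, B5=T, B7=T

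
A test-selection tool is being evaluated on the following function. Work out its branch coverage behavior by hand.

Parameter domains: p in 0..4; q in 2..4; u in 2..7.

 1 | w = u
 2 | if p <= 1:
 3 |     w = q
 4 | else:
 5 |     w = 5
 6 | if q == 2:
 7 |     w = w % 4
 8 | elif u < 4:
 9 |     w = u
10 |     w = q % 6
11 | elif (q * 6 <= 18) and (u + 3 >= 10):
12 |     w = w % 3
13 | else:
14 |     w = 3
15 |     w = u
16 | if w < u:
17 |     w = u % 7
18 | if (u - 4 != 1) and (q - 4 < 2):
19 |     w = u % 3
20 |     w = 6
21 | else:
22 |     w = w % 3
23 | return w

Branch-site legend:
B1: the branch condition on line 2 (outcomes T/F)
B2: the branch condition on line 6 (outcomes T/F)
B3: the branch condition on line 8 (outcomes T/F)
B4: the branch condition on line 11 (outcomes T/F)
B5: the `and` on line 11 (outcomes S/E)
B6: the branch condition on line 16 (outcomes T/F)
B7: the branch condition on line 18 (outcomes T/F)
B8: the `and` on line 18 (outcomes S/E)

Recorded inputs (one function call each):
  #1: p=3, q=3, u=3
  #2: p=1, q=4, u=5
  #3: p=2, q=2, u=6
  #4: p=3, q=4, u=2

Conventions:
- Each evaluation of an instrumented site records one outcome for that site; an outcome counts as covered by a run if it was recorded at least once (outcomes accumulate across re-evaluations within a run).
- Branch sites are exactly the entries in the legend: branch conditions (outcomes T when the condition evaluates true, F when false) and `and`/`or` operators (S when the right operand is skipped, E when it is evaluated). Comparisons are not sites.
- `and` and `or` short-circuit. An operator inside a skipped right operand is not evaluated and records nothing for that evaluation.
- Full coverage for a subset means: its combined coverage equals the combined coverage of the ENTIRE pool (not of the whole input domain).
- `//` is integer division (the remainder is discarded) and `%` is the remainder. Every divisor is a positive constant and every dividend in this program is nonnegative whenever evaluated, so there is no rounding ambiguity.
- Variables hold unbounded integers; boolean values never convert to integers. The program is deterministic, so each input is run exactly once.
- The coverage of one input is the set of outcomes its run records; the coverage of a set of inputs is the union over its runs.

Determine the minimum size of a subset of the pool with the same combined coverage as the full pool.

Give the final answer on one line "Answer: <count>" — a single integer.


test 1 (p=3, q=3, u=3) hits B1=F, B2=F, B3=T, B6=F, B7=T, B8=E
test 2 (p=1, q=4, u=5) hits B1=T, B2=F, B3=F, B4=F, B5=S, B6=F, B7=F, B8=S
test 3 (p=2, q=2, u=6) hits B1=F, B2=T, B6=T, B7=T, B8=E
test 4 (p=3, q=4, u=2) hits B1=F, B2=F, B3=T, B6=F, B7=T, B8=E
the full pool covers 14 outcomes: B1=T, B1=F, B2=T, B2=F, B3=T, B3=F, B4=F, B5=S, B6=T, B6=F, B7=T, B7=F, B8=S, B8=E
size 1 is not enough: best union over all size-1 subsets is 8/14
size 2 is not enough: best union over all size-2 subsets is 13/14
size 3: inputs {1, 2, 3} cover all 14 outcomes, and no lexicographically smaller subset of this size does
Answer: 3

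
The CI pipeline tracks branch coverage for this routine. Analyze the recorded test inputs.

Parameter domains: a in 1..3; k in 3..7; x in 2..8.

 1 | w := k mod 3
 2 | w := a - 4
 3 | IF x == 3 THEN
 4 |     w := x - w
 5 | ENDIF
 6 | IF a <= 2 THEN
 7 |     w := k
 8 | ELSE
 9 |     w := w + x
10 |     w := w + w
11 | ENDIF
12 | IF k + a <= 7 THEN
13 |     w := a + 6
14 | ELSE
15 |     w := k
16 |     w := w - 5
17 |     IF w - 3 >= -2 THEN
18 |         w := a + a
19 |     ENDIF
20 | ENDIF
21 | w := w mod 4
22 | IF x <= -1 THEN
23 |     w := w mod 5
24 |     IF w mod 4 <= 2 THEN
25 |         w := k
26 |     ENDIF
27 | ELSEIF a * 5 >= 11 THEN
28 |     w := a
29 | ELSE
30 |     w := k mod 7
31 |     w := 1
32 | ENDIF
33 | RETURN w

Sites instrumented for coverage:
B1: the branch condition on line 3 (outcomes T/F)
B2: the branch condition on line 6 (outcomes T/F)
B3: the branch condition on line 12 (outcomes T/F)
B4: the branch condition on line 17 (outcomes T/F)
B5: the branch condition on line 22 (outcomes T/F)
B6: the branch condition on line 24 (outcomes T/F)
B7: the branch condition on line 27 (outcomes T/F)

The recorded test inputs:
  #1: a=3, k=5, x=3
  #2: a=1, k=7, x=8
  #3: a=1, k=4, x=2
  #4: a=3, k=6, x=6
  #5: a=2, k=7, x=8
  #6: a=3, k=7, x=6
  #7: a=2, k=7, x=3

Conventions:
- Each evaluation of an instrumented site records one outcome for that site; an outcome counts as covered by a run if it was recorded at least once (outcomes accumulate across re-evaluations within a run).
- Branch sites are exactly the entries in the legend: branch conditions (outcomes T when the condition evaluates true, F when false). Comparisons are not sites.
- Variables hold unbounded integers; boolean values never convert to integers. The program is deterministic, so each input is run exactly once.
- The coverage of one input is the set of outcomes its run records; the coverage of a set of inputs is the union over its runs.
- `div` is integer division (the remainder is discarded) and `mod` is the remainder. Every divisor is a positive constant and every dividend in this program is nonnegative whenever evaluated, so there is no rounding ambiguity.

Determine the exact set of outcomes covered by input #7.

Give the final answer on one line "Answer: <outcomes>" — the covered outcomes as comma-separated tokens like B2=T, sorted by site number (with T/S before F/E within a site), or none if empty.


Simulating input #7 (a=2, k=7, x=3) step by step:
  B1->T, B2->T, B3->F, B4->T, B5->F, B7->F
deduplicating events, the covered set is: B1=T, B2=T, B3=F, B4=T, B5=F, B7=F
Answer: B1=T, B2=T, B3=F, B4=T, B5=F, B7=F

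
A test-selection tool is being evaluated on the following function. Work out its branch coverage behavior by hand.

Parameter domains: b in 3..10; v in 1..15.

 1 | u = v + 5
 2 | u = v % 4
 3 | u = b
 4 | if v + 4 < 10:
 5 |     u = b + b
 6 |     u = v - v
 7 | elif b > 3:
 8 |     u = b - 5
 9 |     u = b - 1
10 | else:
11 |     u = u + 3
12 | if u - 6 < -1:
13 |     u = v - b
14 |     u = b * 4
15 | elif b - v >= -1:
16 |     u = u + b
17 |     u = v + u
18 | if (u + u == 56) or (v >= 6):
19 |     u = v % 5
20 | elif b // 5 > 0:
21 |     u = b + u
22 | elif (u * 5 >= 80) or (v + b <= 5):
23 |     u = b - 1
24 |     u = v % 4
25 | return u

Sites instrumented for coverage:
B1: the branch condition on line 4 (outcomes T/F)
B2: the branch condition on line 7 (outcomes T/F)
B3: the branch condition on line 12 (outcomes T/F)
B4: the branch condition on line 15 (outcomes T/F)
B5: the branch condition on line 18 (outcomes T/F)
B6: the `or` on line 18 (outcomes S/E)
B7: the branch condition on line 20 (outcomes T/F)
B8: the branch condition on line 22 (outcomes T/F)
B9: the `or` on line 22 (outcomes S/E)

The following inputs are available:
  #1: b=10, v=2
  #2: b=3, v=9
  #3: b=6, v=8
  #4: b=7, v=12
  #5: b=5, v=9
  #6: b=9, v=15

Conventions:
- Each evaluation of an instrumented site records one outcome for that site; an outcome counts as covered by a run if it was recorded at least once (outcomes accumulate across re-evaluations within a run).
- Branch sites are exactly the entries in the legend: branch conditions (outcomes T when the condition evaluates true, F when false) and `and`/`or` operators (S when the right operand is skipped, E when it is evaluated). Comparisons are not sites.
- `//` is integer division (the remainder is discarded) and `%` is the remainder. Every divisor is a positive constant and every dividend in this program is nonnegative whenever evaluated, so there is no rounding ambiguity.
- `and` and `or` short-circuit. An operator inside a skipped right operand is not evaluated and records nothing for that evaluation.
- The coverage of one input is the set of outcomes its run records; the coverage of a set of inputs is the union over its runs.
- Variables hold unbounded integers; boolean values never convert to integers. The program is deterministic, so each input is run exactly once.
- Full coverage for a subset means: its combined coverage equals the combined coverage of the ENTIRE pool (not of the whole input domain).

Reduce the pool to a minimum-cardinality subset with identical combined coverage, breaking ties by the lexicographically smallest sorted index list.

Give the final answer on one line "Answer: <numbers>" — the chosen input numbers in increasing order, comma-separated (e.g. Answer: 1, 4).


#1 (b=10, v=2) -> B1->T, B3->T, B6->E, B5->F, B7->T; covered: B1=T, B3=T, B5=F, B6=E, B7=T
#2 (b=3, v=9) -> B1->F, B2->F, B3->F, B4->F, B6->E, B5->T; covered: B1=F, B2=F, B3=F, B4=F, B5=T, B6=E
#3 (b=6, v=8) -> B1->F, B2->T, B3->F, B4->F, B6->E, B5->T; covered: B1=F, B2=T, B3=F, B4=F, B5=T, B6=E
#4 (b=7, v=12) -> B1->F, B2->T, B3->F, B4->F, B6->E, B5->T; covered: B1=F, B2=T, B3=F, B4=F, B5=T, B6=E
#5 (b=5, v=9) -> B1->F, B2->T, B3->T, B6->E, B5->T; covered: B1=F, B2=T, B3=T, B5=T, B6=E
#6 (b=9, v=15) -> B1->F, B2->T, B3->F, B4->F, B6->E, B5->T; covered: B1=F, B2=T, B3=F, B4=F, B5=T, B6=E
together the pool reaches 11 outcomes: B1=T, B1=F, B2=T, B2=F, B3=T, B3=F, B4=F, B5=T, B5=F, B6=E, B7=T
size 1 is not enough: best union over all size-1 subsets is 6/11
size 2 is not enough: best union over all size-2 subsets is 10/11
inputs {1, 2, 3} (size 3) cover everything; no size-3 subset with a lexicographically smaller index list covers all 11
Answer: 1, 2, 3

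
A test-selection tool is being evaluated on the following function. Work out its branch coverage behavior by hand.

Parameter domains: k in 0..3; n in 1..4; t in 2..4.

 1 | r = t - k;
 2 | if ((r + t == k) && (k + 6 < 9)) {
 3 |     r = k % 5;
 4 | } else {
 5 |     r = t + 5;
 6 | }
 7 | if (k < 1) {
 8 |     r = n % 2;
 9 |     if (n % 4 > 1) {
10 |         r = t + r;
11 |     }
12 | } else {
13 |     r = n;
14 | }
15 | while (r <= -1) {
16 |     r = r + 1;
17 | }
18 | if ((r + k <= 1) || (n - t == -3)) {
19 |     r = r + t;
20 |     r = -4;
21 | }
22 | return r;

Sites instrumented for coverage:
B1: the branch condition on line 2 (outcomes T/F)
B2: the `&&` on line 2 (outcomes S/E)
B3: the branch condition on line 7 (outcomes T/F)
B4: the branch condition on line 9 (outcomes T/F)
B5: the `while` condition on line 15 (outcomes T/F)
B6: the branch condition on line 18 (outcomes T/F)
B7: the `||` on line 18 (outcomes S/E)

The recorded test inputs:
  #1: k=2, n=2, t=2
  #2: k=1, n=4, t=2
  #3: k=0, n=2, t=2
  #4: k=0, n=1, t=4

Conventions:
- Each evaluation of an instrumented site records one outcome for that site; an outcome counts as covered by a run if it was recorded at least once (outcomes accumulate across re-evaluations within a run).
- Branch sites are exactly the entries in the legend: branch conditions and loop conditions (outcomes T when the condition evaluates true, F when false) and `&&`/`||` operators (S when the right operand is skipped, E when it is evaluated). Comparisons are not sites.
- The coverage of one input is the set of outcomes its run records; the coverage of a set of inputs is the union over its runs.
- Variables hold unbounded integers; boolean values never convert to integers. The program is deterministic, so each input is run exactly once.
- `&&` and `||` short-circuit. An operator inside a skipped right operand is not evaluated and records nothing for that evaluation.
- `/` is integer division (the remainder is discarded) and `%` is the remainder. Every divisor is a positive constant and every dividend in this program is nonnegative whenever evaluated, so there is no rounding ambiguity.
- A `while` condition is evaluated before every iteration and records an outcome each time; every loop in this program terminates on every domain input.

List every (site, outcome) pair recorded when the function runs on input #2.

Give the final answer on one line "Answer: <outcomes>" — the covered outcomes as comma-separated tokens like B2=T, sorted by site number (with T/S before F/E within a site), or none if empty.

Running input #2 (k=1, n=4, t=2), event by event:
  B2->S, B1->F, B3->F, B5->F, B7->E, B6->F
as a set, this run covers: B1=F, B2=S, B3=F, B5=F, B6=F, B7=E

Answer: B1=F, B2=S, B3=F, B5=F, B6=F, B7=E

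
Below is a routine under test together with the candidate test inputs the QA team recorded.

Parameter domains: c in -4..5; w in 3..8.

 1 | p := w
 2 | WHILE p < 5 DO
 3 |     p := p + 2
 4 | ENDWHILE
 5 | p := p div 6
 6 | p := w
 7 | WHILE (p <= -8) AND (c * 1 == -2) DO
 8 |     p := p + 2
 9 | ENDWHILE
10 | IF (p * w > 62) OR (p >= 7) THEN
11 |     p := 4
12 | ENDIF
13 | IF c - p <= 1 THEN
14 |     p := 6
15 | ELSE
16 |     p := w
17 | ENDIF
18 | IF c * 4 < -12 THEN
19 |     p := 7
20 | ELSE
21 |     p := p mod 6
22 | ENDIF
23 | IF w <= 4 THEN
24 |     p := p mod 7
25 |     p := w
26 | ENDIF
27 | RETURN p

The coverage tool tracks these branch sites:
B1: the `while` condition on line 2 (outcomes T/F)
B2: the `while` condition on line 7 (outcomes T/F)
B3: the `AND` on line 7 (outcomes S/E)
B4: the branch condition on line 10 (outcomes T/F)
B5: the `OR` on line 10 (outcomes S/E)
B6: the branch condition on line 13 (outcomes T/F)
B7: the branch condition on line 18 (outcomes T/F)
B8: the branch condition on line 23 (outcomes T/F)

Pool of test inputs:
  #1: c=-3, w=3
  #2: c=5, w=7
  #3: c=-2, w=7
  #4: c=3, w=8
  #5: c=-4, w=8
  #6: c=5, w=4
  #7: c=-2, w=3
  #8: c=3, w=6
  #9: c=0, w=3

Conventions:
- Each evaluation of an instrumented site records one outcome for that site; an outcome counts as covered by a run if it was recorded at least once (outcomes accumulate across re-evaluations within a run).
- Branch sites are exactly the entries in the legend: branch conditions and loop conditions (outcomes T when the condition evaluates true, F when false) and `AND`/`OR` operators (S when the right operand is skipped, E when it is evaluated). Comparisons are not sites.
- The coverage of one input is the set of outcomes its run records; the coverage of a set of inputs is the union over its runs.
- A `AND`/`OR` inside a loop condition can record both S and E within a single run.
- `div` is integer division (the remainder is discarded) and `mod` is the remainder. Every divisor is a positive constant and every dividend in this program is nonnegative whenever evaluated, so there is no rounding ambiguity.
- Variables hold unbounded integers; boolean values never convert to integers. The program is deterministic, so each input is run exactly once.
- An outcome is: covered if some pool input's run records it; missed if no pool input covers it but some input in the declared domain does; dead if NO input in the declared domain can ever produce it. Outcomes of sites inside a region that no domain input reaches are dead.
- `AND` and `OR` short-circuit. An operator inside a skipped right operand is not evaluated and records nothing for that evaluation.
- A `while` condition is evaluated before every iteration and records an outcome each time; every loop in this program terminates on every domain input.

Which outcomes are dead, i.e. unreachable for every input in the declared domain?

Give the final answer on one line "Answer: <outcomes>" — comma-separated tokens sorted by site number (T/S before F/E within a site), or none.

checking every outcome against all 60 domain inputs:
  B2=T: no domain input ever produces it -> dead
  B3=E: no domain input ever produces it -> dead
  reachable outcomes have witnesses, e.g. B1=T (e.g. c=-4, w=3), B1=F (e.g. c=-4, w=3), B2=F (e.g. c=-4, w=3), B3=S (e.g. c=-4, w=3)

Answer: B2=T, B3=E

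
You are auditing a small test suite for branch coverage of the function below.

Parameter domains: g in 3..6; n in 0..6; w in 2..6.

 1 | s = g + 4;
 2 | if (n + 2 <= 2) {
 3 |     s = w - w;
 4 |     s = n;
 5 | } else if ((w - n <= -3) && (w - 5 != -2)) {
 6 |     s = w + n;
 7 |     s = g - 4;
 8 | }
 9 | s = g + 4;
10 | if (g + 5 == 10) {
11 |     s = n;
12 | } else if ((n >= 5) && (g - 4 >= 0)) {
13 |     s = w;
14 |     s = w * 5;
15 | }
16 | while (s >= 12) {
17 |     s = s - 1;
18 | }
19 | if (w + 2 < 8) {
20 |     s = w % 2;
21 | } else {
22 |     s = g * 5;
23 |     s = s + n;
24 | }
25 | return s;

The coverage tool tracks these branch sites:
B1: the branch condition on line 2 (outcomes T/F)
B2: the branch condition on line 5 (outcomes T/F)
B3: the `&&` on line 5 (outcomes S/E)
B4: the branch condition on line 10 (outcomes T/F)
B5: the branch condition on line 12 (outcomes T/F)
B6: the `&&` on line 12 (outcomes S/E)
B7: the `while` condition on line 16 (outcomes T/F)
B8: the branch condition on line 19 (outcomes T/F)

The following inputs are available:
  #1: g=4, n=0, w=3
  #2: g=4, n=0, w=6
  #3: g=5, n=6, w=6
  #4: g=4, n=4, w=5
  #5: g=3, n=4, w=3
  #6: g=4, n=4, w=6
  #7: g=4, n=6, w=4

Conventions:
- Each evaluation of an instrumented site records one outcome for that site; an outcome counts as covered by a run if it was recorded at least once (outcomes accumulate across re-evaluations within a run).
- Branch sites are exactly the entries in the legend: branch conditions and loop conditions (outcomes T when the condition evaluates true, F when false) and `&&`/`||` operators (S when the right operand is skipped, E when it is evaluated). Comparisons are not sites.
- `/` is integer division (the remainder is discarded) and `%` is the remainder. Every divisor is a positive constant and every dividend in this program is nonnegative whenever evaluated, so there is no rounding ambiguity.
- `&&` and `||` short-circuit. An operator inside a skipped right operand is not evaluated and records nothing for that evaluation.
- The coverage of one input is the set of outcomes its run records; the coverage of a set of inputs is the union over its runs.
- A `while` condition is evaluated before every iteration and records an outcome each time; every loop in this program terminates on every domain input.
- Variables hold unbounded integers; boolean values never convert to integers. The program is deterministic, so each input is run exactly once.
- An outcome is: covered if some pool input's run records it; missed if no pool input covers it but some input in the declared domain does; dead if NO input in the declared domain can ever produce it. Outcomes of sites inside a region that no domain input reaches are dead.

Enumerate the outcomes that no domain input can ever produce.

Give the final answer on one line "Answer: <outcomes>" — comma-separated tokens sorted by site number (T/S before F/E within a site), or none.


sweeping the full domain (140 inputs) for each outcome:
  reachable outcomes have witnesses, e.g. B1=T (e.g. g=3, n=0, w=2), B1=F (e.g. g=3, n=1, w=2), B2=T (e.g. g=3, n=5, w=2), B2=F (e.g. g=3, n=1, w=2)
Answer: none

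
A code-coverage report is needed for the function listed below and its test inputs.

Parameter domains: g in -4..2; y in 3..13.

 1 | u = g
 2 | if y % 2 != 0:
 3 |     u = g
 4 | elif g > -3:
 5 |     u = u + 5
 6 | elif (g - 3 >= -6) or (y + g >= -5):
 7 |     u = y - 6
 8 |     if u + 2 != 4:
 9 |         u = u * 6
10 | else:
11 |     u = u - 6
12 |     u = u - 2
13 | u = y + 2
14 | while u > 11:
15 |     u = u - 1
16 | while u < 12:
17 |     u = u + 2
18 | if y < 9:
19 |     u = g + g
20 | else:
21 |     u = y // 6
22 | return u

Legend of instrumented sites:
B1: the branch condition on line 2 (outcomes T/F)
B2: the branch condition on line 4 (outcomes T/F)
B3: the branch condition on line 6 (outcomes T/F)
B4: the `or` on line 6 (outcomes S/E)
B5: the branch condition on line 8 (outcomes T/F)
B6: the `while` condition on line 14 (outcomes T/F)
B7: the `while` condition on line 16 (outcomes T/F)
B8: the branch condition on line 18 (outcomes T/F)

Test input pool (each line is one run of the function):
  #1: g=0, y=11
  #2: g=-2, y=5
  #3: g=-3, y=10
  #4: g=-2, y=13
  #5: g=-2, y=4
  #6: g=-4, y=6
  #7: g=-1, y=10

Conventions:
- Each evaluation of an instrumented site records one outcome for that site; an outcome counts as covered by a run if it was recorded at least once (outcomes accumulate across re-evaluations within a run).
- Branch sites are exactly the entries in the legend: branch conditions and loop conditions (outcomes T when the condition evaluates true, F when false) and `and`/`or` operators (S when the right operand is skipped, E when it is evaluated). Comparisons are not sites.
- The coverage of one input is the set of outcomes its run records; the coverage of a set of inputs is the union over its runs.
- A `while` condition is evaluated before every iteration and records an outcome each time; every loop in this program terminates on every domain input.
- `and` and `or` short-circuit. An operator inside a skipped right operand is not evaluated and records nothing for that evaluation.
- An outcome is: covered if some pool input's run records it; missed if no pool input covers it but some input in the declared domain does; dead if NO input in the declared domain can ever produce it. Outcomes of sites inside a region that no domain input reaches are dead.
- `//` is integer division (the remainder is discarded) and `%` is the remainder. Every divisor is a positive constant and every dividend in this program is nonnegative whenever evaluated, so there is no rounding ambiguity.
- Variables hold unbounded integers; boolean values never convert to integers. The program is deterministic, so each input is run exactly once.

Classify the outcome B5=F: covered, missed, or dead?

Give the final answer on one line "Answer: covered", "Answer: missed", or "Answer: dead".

no pool input records B5=F
but domain input (g=-4, y=8) does record it -> reachable, so missed

Answer: missed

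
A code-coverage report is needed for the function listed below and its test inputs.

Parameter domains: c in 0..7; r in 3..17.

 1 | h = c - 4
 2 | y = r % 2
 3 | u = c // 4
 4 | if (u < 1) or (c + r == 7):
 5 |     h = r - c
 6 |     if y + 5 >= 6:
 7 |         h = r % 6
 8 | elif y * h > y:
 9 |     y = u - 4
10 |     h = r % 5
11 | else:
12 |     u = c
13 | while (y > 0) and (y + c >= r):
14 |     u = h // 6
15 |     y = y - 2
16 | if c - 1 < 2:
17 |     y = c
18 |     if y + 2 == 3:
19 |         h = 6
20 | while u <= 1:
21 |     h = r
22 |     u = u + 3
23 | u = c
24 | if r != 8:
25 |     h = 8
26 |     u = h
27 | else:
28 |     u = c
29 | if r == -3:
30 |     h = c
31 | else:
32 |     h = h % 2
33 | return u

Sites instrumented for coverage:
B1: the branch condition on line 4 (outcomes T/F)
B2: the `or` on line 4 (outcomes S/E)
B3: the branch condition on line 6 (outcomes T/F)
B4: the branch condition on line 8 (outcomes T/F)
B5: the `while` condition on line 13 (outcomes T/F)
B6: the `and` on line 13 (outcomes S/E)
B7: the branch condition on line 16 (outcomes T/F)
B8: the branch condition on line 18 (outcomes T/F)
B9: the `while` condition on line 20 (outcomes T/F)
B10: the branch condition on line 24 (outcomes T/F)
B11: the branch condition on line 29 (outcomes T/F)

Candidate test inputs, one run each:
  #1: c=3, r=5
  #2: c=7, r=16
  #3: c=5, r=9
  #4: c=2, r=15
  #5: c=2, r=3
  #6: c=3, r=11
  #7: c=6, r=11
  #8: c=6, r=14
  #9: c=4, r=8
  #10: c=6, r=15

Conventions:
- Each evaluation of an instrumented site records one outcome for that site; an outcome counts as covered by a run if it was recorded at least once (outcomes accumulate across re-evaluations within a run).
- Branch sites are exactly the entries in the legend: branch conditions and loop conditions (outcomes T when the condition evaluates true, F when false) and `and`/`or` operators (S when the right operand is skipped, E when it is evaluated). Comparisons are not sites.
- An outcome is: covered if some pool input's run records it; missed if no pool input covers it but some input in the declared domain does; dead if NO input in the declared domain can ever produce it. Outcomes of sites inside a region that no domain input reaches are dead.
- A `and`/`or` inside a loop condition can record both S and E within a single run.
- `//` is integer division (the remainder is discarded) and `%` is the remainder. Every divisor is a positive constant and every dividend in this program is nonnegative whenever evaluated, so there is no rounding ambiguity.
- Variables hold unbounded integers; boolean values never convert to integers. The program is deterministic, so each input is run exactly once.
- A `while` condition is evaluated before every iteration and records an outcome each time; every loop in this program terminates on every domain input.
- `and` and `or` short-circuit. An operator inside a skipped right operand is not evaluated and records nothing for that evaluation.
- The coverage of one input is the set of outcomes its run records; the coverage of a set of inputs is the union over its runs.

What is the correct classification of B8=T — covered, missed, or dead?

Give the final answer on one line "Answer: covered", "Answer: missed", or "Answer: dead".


no pool input records B8=T
but domain input (c=1, r=3) does record it -> reachable, so missed
Answer: missed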